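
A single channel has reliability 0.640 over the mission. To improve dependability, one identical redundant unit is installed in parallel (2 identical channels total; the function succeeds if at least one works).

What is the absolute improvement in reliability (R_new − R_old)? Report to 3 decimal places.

R_before = 0.640
R_after = 1 − (1 − 0.640)^2 = 0.870
ΔR = 0.870 − 0.640 = 0.230

0.230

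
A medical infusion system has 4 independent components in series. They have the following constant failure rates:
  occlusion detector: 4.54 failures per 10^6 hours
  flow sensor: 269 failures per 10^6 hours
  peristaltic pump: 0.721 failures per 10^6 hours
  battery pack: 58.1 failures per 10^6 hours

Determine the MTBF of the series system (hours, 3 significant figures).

Series of exponential components: λ_sys = Σ λ_i
λ_sys = 0.00000454 + 0.000269 + 0.000000721 + 0.0000581 = 3.3236e-04 /h
MTBF = 1 / λ_sys = 3010 h

3010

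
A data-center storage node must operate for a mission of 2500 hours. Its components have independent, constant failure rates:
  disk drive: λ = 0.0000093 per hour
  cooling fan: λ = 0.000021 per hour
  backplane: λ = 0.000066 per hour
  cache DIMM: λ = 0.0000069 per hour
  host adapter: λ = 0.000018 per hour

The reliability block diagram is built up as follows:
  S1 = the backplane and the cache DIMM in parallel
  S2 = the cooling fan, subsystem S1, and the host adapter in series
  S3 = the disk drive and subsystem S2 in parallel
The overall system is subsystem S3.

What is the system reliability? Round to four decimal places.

R(disk drive) = exp(−0.0000093 × 2500) = 0.977018
R(cooling fan) = exp(−0.000021 × 2500) = 0.948854
R(backplane) = exp(−0.000066 × 2500) = 0.847894
R(cache DIMM) = exp(−0.0000069 × 2500) = 0.982898
R(host adapter) = exp(−0.000018 × 2500) = 0.955997
Parallel (backplane and cache DIMM): 1 − (1 − 0.847894)(1 − 0.982898) = 0.997399
Series (cooling fan, [0.997399], and host adapter): 0.948854 × 0.997399 × 0.955997 = 0.904742
Parallel (disk drive and [0.904742]): 1 − (1 − 0.977018)(1 − 0.904742) = 0.9978

0.9978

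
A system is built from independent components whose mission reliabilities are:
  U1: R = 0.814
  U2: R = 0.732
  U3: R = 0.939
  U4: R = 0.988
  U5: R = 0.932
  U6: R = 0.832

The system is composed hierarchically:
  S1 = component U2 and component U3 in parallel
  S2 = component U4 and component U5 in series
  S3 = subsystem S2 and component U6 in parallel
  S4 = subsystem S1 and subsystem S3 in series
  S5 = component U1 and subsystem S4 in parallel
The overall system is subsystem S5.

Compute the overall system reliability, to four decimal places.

Parallel (U2 and U3): 1 − (1 − 0.732000)(1 − 0.939000) = 0.983652
Series (U4 and U5): 0.988000 × 0.932000 = 0.920816
Parallel ([0.920816] and U6): 1 − (1 − 0.920816)(1 − 0.832000) = 0.986697
Series ([0.983652] and [0.986697]): 0.983652 × 0.986697 = 0.970566
Parallel (U1 and [0.970566]): 1 − (1 − 0.814000)(1 − 0.970566) = 0.9945

0.9945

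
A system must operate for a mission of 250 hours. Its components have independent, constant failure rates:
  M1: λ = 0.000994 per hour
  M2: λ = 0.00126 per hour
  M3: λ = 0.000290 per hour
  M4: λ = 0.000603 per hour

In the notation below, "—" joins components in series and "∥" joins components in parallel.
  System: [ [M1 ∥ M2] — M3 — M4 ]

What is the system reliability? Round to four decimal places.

0.7524

R(M1) = exp(−0.000994 × 250) = 0.779970
R(M2) = exp(−0.00126 × 250) = 0.729789
R(M3) = exp(−0.000290 × 250) = 0.930066
R(M4) = exp(−0.000603 × 250) = 0.860063
Parallel (M1 and M2): 1 − (1 − 0.779970)(1 − 0.729789) = 0.940545
Series ([0.940545], M3, and M4): 0.940545 × 0.930066 × 0.860063 = 0.7524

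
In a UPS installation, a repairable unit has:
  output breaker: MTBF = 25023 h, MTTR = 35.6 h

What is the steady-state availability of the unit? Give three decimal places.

0.999

A(output breaker) = MTBF/(MTBF+MTTR) = 25023/(25023+35.6) = 0.999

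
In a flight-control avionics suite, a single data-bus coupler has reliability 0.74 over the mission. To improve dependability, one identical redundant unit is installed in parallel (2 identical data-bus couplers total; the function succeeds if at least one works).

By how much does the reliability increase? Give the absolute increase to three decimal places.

R_before = 0.74
R_after = 1 − (1 − 0.74)^2 = 0.932
ΔR = 0.932 − 0.74 = 0.192

0.192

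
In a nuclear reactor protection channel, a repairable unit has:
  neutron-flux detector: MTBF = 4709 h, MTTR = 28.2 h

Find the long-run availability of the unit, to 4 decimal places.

0.9940

A(neutron-flux detector) = MTBF/(MTBF+MTTR) = 4709/(4709+28.2) = 0.9940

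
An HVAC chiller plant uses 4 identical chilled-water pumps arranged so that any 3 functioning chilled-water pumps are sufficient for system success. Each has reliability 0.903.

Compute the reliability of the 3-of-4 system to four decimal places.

R = Σ_{i=3}^{4} C(4,i) p^i (1−p)^{4−i} with p = 0.903
C(4,3)·0.903^3·0.097^1 = 0.285690
C(4,4)·0.903^4·0.097^0 = 0.664892
Sum = 0.9506

0.9506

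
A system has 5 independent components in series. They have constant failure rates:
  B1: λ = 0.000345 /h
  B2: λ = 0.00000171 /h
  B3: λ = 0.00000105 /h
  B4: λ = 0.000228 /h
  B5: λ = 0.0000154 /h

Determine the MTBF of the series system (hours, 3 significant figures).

Series of exponential components: λ_sys = Σ λ_i
λ_sys = 0.000345 + 0.00000171 + 0.00000105 + 0.000228 + 0.0000154 = 5.9116e-04 /h
MTBF = 1 / λ_sys = 1690 h

1690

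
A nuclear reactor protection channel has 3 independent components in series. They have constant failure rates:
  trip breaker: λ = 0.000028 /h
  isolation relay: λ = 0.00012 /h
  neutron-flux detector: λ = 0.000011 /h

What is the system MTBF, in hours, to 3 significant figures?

Series of exponential components: λ_sys = Σ λ_i
λ_sys = 0.000028 + 0.00012 + 0.000011 = 1.5900e-04 /h
MTBF = 1 / λ_sys = 6290 h

6290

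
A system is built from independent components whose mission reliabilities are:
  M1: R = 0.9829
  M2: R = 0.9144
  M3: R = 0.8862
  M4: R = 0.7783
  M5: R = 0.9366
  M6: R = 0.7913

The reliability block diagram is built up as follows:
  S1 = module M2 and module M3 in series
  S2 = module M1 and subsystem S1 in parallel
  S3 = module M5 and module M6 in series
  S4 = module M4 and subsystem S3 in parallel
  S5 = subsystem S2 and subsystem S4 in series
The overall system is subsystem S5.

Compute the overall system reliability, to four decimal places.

0.9396

Series (M2 and M3): 0.914400 × 0.886200 = 0.810341
Parallel (M1 and [0.810341]): 1 − (1 − 0.982900)(1 − 0.810341) = 0.996757
Series (M5 and M6): 0.936600 × 0.791300 = 0.741132
Parallel (M4 and [0.741132]): 1 − (1 − 0.778300)(1 − 0.741132) = 0.942609
Series ([0.996757] and [0.942609]): 0.996757 × 0.942609 = 0.9396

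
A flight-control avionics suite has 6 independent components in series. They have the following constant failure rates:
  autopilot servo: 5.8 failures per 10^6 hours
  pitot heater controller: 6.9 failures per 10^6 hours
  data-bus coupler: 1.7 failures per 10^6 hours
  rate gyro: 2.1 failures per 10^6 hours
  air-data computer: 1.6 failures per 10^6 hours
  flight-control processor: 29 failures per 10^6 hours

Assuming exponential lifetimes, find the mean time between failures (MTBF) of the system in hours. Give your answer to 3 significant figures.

Series of exponential components: λ_sys = Σ λ_i
λ_sys = 0.0000058 + 0.0000069 + 0.0000017 + 0.0000021 + 0.0000016 + 0.000029 = 4.7100e-05 /h
MTBF = 1 / λ_sys = 21200 h

21200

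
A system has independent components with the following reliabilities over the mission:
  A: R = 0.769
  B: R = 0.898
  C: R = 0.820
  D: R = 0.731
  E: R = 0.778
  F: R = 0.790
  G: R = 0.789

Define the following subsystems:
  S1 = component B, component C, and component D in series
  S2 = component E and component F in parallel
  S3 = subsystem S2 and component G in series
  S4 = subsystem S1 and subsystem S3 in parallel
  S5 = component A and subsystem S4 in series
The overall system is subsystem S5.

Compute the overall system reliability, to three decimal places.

0.681

Series (B, C, and D): 0.89800 × 0.82000 × 0.73100 = 0.53828
Parallel (E and F): 1 − (1 − 0.77800)(1 − 0.79000) = 0.95338
Series ([0.95338] and G): 0.95338 × 0.78900 = 0.75222
Parallel ([0.53828] and [0.75222]): 1 − (1 − 0.53828)(1 − 0.75222) = 0.88560
Series (A and [0.88560]): 0.76900 × 0.88560 = 0.681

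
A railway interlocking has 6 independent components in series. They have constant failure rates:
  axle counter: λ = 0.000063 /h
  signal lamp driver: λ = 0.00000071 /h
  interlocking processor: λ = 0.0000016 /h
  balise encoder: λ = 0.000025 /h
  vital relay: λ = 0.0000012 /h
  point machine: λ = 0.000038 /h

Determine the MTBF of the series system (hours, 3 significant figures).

7720

Series of exponential components: λ_sys = Σ λ_i
λ_sys = 0.000063 + 0.00000071 + 0.0000016 + 0.000025 + 0.0000012 + 0.000038 = 1.2951e-04 /h
MTBF = 1 / λ_sys = 7720 h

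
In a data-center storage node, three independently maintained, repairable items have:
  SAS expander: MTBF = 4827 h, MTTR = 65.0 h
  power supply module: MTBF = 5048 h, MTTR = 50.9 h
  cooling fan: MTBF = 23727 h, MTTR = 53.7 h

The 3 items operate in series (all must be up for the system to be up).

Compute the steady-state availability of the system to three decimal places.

A(SAS expander) = MTBF/(MTBF+MTTR) = 4827/(4827+65.0) = 0.986713
A(power supply module) = MTBF/(MTBF+MTTR) = 5048/(5048+50.9) = 0.990017
A(cooling fan) = MTBF/(MTBF+MTTR) = 23727/(23727+53.7) = 0.997742
Series availability: 0.986713 × 0.990017 × 0.997742 = 0.975

0.975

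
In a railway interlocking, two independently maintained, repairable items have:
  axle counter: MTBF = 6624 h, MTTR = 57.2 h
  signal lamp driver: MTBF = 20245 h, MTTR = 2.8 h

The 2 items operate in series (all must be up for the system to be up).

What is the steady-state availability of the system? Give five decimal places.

0.99130

A(axle counter) = MTBF/(MTBF+MTTR) = 6624/(6624+57.2) = 0.991439
A(signal lamp driver) = MTBF/(MTBF+MTTR) = 20245/(20245+2.8) = 0.999862
Series availability: 0.991439 × 0.999862 = 0.99130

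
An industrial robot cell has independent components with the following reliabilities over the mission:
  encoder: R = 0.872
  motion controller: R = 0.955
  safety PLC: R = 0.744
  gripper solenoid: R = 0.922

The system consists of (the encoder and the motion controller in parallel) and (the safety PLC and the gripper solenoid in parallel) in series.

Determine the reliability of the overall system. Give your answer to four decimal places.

0.9744

Parallel (encoder and motion controller): 1 − (1 − 0.872000)(1 − 0.955000) = 0.994240
Parallel (safety PLC and gripper solenoid): 1 − (1 − 0.744000)(1 − 0.922000) = 0.980032
Series ([0.994240] and [0.980032]): 0.994240 × 0.980032 = 0.9744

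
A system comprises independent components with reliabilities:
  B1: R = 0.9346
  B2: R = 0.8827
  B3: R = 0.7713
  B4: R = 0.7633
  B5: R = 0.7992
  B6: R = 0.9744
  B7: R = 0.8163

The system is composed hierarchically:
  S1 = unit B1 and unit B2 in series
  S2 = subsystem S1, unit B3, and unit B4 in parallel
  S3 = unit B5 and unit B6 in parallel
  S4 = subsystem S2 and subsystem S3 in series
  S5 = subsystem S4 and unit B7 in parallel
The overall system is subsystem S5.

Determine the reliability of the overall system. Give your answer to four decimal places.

Series (B1 and B2): 0.934600 × 0.882700 = 0.824971
Parallel ([0.824971], B3, and B4): 1 − (1 − 0.824971)(1 − 0.771300)(1 − 0.763300) = 0.990525
Parallel (B5 and B6): 1 − (1 − 0.799200)(1 − 0.974400) = 0.994860
Series ([0.990525] and [0.994860]): 0.990525 × 0.994860 = 0.985434
Parallel ([0.985434] and B7): 1 − (1 − 0.985434)(1 − 0.816300) = 0.9973

0.9973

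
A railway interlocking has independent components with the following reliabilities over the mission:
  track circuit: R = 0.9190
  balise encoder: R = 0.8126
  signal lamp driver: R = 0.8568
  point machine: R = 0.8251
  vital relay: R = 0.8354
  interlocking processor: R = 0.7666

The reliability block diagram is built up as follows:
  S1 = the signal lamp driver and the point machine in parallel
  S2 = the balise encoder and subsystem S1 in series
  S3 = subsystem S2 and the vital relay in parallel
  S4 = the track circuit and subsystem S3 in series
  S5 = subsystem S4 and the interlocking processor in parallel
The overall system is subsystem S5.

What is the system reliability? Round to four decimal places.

0.9738

Parallel (signal lamp driver and point machine): 1 − (1 − 0.856800)(1 − 0.825100) = 0.974954
Series (balise encoder and [0.974954]): 0.812600 × 0.974954 = 0.792248
Parallel ([0.792248] and vital relay): 1 − (1 − 0.792248)(1 − 0.835400) = 0.965804
Series (track circuit and [0.965804]): 0.919000 × 0.965804 = 0.887574
Parallel ([0.887574] and interlocking processor): 1 − (1 − 0.887574)(1 − 0.766600) = 0.9738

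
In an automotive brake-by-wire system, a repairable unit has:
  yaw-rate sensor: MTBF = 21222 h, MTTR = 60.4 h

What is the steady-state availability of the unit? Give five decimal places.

A(yaw-rate sensor) = MTBF/(MTBF+MTTR) = 21222/(21222+60.4) = 0.99716

0.99716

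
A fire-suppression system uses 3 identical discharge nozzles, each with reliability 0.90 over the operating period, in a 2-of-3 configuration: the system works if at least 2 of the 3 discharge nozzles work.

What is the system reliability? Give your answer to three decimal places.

0.972

R = Σ_{i=2}^{3} C(3,i) p^i (1−p)^{3−i} with p = 0.90
C(3,2)·0.90^2·0.10^1 = 0.24300
C(3,3)·0.90^3·0.10^0 = 0.72900
Sum = 0.972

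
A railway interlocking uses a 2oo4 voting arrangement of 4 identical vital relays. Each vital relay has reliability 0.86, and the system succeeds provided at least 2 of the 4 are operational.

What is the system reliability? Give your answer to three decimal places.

0.990

R = Σ_{i=2}^{4} C(4,i) p^i (1−p)^{4−i} with p = 0.86
C(4,2)·0.86^2·0.14^2 = 0.08698
C(4,3)·0.86^3·0.14^1 = 0.35619
C(4,4)·0.86^4·0.14^0 = 0.54701
Sum = 0.990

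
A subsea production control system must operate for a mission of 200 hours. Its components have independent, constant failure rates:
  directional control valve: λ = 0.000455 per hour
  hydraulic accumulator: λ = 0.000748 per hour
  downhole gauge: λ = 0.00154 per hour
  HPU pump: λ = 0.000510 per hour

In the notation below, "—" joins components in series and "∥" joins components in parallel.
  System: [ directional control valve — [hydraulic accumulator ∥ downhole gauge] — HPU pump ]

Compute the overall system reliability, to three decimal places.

0.794

R(directional control valve) = exp(−0.000455 × 200) = 0.91302
R(hydraulic accumulator) = exp(−0.000748 × 200) = 0.86105
R(downhole gauge) = exp(−0.00154 × 200) = 0.73492
R(HPU pump) = exp(−0.000510 × 200) = 0.90303
Parallel (hydraulic accumulator and downhole gauge): 1 − (1 − 0.86105)(1 − 0.73492) = 0.96317
Series (directional control valve, [0.96317], and HPU pump): 0.91302 × 0.96317 × 0.90303 = 0.794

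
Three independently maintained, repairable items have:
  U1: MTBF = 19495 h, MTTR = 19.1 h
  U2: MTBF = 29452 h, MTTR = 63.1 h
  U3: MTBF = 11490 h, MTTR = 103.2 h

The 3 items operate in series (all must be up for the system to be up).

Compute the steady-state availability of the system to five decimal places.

0.98801

A(U1) = MTBF/(MTBF+MTTR) = 19495/(19495+19.1) = 0.999021
A(U2) = MTBF/(MTBF+MTTR) = 29452/(29452+63.1) = 0.997862
A(U3) = MTBF/(MTBF+MTTR) = 11490/(11490+103.2) = 0.991098
Series availability: 0.999021 × 0.997862 × 0.991098 = 0.98801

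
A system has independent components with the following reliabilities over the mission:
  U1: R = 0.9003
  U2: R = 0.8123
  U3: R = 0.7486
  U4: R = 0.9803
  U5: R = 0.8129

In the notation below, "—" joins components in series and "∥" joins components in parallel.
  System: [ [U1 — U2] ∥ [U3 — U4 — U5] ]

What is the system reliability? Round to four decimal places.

Series (U1 and U2): 0.900300 × 0.812300 = 0.731314
Series (U3, U4, and U5): 0.748600 × 0.980300 × 0.812900 = 0.596549
Parallel ([0.731314] and [0.596549]): 1 − (1 − 0.731314)(1 − 0.596549) = 0.8916

0.8916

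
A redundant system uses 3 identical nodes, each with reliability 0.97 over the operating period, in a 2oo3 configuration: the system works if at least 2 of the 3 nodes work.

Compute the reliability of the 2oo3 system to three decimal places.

R = Σ_{i=2}^{3} C(3,i) p^i (1−p)^{3−i} with p = 0.97
C(3,2)·0.97^2·0.03^1 = 0.08468
C(3,3)·0.97^3·0.03^0 = 0.91267
Sum = 0.997

0.997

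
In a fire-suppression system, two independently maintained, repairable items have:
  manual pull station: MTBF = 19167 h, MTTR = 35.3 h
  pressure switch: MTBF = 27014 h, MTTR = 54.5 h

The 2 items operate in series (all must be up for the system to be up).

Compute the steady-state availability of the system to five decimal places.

0.99615

A(manual pull station) = MTBF/(MTBF+MTTR) = 19167/(19167+35.3) = 0.998162
A(pressure switch) = MTBF/(MTBF+MTTR) = 27014/(27014+54.5) = 0.997987
Series availability: 0.998162 × 0.997987 = 0.99615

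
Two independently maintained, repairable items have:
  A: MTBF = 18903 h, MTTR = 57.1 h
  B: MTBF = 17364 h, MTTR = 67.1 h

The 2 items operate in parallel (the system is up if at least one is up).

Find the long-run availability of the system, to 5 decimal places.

0.99999

A(A) = MTBF/(MTBF+MTTR) = 18903/(18903+57.1) = 0.996988
A(B) = MTBF/(MTBF+MTTR) = 17364/(17364+67.1) = 0.996151
Parallel availability: 1 − (1 − 0.996988)(1 − 0.996151) = 0.99999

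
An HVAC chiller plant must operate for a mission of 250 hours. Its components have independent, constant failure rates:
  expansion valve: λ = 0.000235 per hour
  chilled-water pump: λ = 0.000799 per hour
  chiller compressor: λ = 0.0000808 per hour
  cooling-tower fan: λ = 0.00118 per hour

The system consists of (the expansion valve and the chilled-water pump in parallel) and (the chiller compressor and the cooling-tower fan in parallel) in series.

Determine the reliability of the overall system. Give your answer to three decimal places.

R(expansion valve) = exp(−0.000235 × 250) = 0.94294
R(chilled-water pump) = exp(−0.000799 × 250) = 0.81894
R(chiller compressor) = exp(−0.0000808 × 250) = 0.98000
R(cooling-tower fan) = exp(−0.00118 × 250) = 0.74453
Parallel (expansion valve and chilled-water pump): 1 − (1 − 0.94294)(1 − 0.81894) = 0.98967
Parallel (chiller compressor and cooling-tower fan): 1 − (1 − 0.98000)(1 − 0.74453) = 0.99489
Series ([0.98967] and [0.99489]): 0.98967 × 0.99489 = 0.985

0.985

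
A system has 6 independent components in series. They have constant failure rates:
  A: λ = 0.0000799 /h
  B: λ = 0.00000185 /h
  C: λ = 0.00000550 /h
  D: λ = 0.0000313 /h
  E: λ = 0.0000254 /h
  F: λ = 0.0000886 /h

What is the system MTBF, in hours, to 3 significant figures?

4300

Series of exponential components: λ_sys = Σ λ_i
λ_sys = 0.0000799 + 0.00000185 + 0.00000550 + 0.0000313 + 0.0000254 + 0.0000886 = 2.3255e-04 /h
MTBF = 1 / λ_sys = 4300 h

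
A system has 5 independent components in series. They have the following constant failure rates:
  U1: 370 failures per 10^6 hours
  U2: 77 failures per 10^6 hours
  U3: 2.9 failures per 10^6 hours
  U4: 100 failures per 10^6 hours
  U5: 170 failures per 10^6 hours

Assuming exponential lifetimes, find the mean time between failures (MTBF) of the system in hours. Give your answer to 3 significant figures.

1390

Series of exponential components: λ_sys = Σ λ_i
λ_sys = 0.00037 + 0.000077 + 0.0000029 + 0.00010 + 0.00017 = 7.1990e-04 /h
MTBF = 1 / λ_sys = 1390 h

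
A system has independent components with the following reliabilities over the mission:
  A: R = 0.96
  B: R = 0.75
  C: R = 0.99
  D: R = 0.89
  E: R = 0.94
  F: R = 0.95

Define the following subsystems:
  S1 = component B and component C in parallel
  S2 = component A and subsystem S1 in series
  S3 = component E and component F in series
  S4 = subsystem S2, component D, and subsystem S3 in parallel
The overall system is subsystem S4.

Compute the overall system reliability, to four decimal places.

0.9995

Parallel (B and C): 1 − (1 − 0.750000)(1 − 0.990000) = 0.997500
Series (A and [0.997500]): 0.960000 × 0.997500 = 0.957600
Series (E and F): 0.940000 × 0.950000 = 0.893000
Parallel ([0.957600], D, and [0.893000]): 1 − (1 − 0.957600)(1 − 0.890000)(1 − 0.893000) = 0.9995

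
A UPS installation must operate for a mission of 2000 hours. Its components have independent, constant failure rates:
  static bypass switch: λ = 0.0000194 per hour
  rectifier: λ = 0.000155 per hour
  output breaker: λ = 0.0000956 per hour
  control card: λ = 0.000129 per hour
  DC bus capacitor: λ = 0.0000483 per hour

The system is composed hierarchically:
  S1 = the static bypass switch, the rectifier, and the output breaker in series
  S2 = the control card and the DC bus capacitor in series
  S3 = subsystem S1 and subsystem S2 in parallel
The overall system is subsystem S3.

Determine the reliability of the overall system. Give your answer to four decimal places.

R(static bypass switch) = exp(−0.0000194 × 2000) = 0.961943
R(rectifier) = exp(−0.000155 × 2000) = 0.733447
R(output breaker) = exp(−0.0000956 × 2000) = 0.825967
R(control card) = exp(−0.000129 × 2000) = 0.772595
R(DC bus capacitor) = exp(−0.0000483 × 2000) = 0.907919
Series (static bypass switch, rectifier, and output breaker): 0.961943 × 0.733447 × 0.825967 = 0.582748
Series (control card and DC bus capacitor): 0.772595 × 0.907919 = 0.701454
Parallel ([0.582748] and [0.701454]): 1 − (1 − 0.582748)(1 − 0.701454) = 0.8754

0.8754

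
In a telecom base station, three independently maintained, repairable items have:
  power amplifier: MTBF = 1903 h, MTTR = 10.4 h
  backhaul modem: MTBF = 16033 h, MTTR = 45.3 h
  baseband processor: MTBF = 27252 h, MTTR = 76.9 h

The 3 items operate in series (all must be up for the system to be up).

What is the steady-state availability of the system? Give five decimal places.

A(power amplifier) = MTBF/(MTBF+MTTR) = 1903/(1903+10.4) = 0.994565
A(backhaul modem) = MTBF/(MTBF+MTTR) = 16033/(16033+45.3) = 0.997183
A(baseband processor) = MTBF/(MTBF+MTTR) = 27252/(27252+76.9) = 0.997186
Series availability: 0.994565 × 0.997183 × 0.997186 = 0.98897

0.98897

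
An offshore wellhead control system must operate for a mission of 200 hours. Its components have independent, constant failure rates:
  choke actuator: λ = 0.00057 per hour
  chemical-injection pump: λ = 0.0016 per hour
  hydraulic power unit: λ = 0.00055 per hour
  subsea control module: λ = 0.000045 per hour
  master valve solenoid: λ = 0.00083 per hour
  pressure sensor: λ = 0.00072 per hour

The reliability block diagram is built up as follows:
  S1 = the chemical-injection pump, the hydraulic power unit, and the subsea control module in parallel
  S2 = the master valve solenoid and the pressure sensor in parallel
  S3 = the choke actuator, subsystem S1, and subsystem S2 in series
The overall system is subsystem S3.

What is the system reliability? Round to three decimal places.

0.874

R(choke actuator) = exp(−0.00057 × 200) = 0.89226
R(chemical-injection pump) = exp(−0.0016 × 200) = 0.72615
R(hydraulic power unit) = exp(−0.00055 × 200) = 0.89583
R(subsea control module) = exp(−0.000045 × 200) = 0.99104
R(master valve solenoid) = exp(−0.00083 × 200) = 0.84705
R(pressure sensor) = exp(−0.00072 × 200) = 0.86589
Parallel (chemical-injection pump, hydraulic power unit, and subsea control module): 1 − (1 − 0.72615)(1 − 0.89583)(1 − 0.99104) = 0.99974
Parallel (master valve solenoid and pressure sensor): 1 − (1 − 0.84705)(1 − 0.86589) = 0.97949
Series (choke actuator, [0.99974], and [0.97949]): 0.89226 × 0.99974 × 0.97949 = 0.874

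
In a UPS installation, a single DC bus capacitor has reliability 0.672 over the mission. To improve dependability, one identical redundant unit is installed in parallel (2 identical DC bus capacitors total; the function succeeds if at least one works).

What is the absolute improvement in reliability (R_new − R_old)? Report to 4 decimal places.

R_before = 0.672
R_after = 1 − (1 − 0.672)^2 = 0.8924
ΔR = 0.8924 − 0.672 = 0.2204

0.2204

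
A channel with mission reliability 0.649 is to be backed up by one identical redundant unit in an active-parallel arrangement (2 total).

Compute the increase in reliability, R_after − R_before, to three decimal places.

0.228

R_before = 0.649
R_after = 1 − (1 − 0.649)^2 = 0.877
ΔR = 0.877 − 0.649 = 0.228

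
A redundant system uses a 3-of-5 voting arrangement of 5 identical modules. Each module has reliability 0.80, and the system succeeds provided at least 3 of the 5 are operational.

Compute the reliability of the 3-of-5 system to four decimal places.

R = Σ_{i=3}^{5} C(5,i) p^i (1−p)^{5−i} with p = 0.80
C(5,3)·0.80^3·0.20^2 = 0.204800
C(5,4)·0.80^4·0.20^1 = 0.409600
C(5,5)·0.80^5·0.20^0 = 0.327680
Sum = 0.9421

0.9421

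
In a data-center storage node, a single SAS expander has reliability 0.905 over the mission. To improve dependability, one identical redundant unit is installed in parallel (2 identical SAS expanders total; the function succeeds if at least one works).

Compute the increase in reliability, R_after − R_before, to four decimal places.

R_before = 0.905
R_after = 1 − (1 − 0.905)^2 = 0.9910
ΔR = 0.9910 − 0.905 = 0.0860

0.0860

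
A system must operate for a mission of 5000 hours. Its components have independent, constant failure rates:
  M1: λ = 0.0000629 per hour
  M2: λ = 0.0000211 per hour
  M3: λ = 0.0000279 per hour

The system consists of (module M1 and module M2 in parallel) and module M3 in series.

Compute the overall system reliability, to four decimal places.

R(M1) = exp(−0.0000629 × 5000) = 0.730154
R(M2) = exp(−0.0000211 × 5000) = 0.899874
R(M3) = exp(−0.0000279 × 5000) = 0.869793
Parallel (M1 and M2): 1 − (1 − 0.730154)(1 − 0.899874) = 0.972981
Series ([0.972981] and M3): 0.972981 × 0.869793 = 0.8463

0.8463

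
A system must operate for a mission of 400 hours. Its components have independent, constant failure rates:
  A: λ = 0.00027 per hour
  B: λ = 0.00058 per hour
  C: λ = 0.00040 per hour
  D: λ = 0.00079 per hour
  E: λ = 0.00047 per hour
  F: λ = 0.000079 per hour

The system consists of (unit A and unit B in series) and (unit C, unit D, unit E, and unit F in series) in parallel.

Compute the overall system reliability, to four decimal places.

0.8555

R(A) = exp(−0.00027 × 400) = 0.897628
R(B) = exp(−0.00058 × 400) = 0.792946
R(C) = exp(−0.00040 × 400) = 0.852144
R(D) = exp(−0.00079 × 400) = 0.729059
R(E) = exp(−0.00047 × 400) = 0.828615
R(F) = exp(−0.000079 × 400) = 0.968894
Series (A and B): 0.897628 × 0.792946 = 0.711771
Series (C, D, E, and F): 0.852144 × 0.729059 × 0.828615 × 0.968894 = 0.498775
Parallel ([0.711771] and [0.498775]): 1 − (1 − 0.711771)(1 − 0.498775) = 0.8555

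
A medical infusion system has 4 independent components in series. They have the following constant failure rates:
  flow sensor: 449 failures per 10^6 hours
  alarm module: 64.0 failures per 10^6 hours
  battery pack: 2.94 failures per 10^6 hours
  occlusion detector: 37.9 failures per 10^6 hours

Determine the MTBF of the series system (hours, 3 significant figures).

Series of exponential components: λ_sys = Σ λ_i
λ_sys = 0.000449 + 0.0000640 + 0.00000294 + 0.0000379 = 5.5384e-04 /h
MTBF = 1 / λ_sys = 1810 h

1810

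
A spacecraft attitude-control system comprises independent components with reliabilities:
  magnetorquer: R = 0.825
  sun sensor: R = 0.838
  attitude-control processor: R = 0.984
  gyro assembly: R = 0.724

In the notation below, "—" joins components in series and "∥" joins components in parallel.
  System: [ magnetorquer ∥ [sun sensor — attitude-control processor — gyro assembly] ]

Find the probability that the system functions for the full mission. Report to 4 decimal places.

0.9295

Series (sun sensor, attitude-control processor, and gyro assembly): 0.838000 × 0.984000 × 0.724000 = 0.597005
Parallel (magnetorquer and [0.597005]): 1 − (1 − 0.825000)(1 − 0.597005) = 0.9295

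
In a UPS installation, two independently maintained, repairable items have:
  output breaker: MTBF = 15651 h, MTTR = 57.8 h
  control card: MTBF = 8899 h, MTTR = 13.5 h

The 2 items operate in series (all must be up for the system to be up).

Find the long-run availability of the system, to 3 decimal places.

0.995

A(output breaker) = MTBF/(MTBF+MTTR) = 15651/(15651+57.8) = 0.996321
A(control card) = MTBF/(MTBF+MTTR) = 8899/(8899+13.5) = 0.998485
Series availability: 0.996321 × 0.998485 = 0.995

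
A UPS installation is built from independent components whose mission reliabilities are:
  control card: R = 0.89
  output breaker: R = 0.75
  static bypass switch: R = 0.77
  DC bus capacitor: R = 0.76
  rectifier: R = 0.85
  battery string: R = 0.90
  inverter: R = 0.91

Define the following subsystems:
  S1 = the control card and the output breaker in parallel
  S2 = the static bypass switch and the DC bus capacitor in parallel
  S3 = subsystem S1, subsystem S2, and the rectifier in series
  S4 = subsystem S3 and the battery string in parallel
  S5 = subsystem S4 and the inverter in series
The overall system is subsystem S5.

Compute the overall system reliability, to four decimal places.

0.8901

Parallel (control card and output breaker): 1 − (1 − 0.890000)(1 − 0.750000) = 0.972500
Parallel (static bypass switch and DC bus capacitor): 1 − (1 − 0.770000)(1 − 0.760000) = 0.944800
Series ([0.972500], [0.944800], and rectifier): 0.972500 × 0.944800 × 0.850000 = 0.780995
Parallel ([0.780995] and battery string): 1 − (1 − 0.780995)(1 − 0.900000) = 0.978100
Series ([0.978100] and inverter): 0.978100 × 0.910000 = 0.8901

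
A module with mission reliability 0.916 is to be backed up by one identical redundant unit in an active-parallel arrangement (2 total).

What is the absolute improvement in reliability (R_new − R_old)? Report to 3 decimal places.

R_before = 0.916
R_after = 1 − (1 − 0.916)^2 = 0.993
ΔR = 0.993 − 0.916 = 0.077

0.077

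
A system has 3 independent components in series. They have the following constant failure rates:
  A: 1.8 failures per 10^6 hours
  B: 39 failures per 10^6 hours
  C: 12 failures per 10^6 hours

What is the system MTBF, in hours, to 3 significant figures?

18900

Series of exponential components: λ_sys = Σ λ_i
λ_sys = 0.0000018 + 0.000039 + 0.000012 = 5.2800e-05 /h
MTBF = 1 / λ_sys = 18900 h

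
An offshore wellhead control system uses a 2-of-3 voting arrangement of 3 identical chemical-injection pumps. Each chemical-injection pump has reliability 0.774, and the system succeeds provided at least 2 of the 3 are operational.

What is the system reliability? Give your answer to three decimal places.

0.870

R = Σ_{i=2}^{3} C(3,i) p^i (1−p)^{3−i} with p = 0.774
C(3,2)·0.774^2·0.226^1 = 0.40617
C(3,3)·0.774^3·0.226^0 = 0.46368
Sum = 0.870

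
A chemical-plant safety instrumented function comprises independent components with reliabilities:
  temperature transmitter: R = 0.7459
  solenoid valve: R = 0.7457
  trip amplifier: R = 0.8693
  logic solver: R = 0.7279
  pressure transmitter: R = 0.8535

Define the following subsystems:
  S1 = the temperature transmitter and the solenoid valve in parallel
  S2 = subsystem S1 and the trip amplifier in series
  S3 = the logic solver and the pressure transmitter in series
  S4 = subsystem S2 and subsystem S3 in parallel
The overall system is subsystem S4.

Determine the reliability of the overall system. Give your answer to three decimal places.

0.929

Parallel (temperature transmitter and solenoid valve): 1 − (1 − 0.74590)(1 − 0.74570) = 0.93538
Series ([0.93538] and trip amplifier): 0.93538 × 0.86930 = 0.81313
Series (logic solver and pressure transmitter): 0.72790 × 0.85350 = 0.62126
Parallel ([0.81313] and [0.62126]): 1 − (1 − 0.81313)(1 − 0.62126) = 0.929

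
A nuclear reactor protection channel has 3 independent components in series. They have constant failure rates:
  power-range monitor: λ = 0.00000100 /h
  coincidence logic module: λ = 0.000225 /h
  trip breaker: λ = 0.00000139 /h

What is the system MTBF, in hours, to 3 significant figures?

Series of exponential components: λ_sys = Σ λ_i
λ_sys = 0.00000100 + 0.000225 + 0.00000139 = 2.2739e-04 /h
MTBF = 1 / λ_sys = 4400 h

4400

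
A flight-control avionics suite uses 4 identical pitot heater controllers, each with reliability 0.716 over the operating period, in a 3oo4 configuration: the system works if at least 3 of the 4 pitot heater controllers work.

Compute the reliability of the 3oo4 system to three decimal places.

R = Σ_{i=3}^{4} C(4,i) p^i (1−p)^{4−i} with p = 0.716
C(4,3)·0.716^3·0.284^1 = 0.41698
C(4,4)·0.716^4·0.284^0 = 0.26282
Sum = 0.680

0.680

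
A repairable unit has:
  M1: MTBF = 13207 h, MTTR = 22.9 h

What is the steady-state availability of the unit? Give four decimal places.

A(M1) = MTBF/(MTBF+MTTR) = 13207/(13207+22.9) = 0.9983

0.9983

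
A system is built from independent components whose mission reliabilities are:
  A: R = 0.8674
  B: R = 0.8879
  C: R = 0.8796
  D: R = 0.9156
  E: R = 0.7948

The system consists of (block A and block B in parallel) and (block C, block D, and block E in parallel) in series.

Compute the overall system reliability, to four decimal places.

Parallel (A and B): 1 − (1 − 0.867400)(1 − 0.887900) = 0.985136
Parallel (C, D, and E): 1 − (1 − 0.879600)(1 − 0.915600)(1 − 0.794800) = 0.997915
Series ([0.985136] and [0.997915]): 0.985136 × 0.997915 = 0.9831

0.9831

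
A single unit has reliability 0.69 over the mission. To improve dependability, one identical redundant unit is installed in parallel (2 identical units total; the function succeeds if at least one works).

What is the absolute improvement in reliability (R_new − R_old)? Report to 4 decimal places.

R_before = 0.69
R_after = 1 − (1 − 0.69)^2 = 0.9039
ΔR = 0.9039 − 0.69 = 0.2139

0.2139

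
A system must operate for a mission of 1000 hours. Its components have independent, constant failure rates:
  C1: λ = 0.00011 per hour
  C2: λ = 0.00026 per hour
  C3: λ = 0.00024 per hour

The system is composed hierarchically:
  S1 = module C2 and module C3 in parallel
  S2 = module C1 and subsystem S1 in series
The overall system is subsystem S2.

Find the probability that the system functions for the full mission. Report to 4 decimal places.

0.8521

R(C1) = exp(−0.00011 × 1000) = 0.895834
R(C2) = exp(−0.00026 × 1000) = 0.771052
R(C3) = exp(−0.00024 × 1000) = 0.786628
Parallel (C2 and C3): 1 − (1 − 0.771052)(1 − 0.786628) = 0.951149
Series (C1 and [0.951149]): 0.895834 × 0.951149 = 0.8521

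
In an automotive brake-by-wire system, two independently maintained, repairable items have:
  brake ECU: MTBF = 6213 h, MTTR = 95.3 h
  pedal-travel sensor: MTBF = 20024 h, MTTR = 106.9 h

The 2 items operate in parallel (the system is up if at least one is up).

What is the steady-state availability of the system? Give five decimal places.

0.99992

A(brake ECU) = MTBF/(MTBF+MTTR) = 6213/(6213+95.3) = 0.984893
A(pedal-travel sensor) = MTBF/(MTBF+MTTR) = 20024/(20024+106.9) = 0.994690
Parallel availability: 1 − (1 − 0.984893)(1 − 0.994690) = 0.99992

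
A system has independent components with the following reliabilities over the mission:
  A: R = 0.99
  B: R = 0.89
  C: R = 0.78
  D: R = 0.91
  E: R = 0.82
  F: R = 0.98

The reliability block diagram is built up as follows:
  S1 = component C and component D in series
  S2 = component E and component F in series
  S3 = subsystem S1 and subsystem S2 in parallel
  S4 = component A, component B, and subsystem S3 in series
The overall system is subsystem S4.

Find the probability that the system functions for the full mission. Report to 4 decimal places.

0.8309

Series (C and D): 0.780000 × 0.910000 = 0.709800
Series (E and F): 0.820000 × 0.980000 = 0.803600
Parallel ([0.709800] and [0.803600]): 1 − (1 − 0.709800)(1 − 0.803600) = 0.943005
Series (A, B, and [0.943005]): 0.990000 × 0.890000 × 0.943005 = 0.8309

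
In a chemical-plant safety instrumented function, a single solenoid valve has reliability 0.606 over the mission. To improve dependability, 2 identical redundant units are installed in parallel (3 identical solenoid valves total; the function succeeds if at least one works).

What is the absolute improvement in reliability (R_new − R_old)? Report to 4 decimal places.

0.3328

R_before = 0.606
R_after = 1 − (1 − 0.606)^3 = 0.9388
ΔR = 0.9388 − 0.606 = 0.3328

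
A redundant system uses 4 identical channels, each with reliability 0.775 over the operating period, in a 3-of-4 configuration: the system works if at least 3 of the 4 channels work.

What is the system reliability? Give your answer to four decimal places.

0.7797

R = Σ_{i=3}^{4} C(4,i) p^i (1−p)^{4−i} with p = 0.775
C(4,3)·0.775^3·0.225^1 = 0.418936
C(4,4)·0.775^4·0.225^0 = 0.360750
Sum = 0.7797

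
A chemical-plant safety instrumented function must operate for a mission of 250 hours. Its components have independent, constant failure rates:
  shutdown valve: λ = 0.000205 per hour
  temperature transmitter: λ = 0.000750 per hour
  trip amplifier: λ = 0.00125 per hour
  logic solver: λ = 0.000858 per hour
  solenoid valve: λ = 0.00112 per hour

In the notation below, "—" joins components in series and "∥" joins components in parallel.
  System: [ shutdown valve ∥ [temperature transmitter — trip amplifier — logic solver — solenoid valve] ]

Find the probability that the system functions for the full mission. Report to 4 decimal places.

0.9685

R(shutdown valve) = exp(−0.000205 × 250) = 0.950041
R(temperature transmitter) = exp(−0.000750 × 250) = 0.829029
R(trip amplifier) = exp(−0.00125 × 250) = 0.731616
R(logic solver) = exp(−0.000858 × 250) = 0.806945
R(solenoid valve) = exp(−0.00112 × 250) = 0.755784
Series (temperature transmitter, trip amplifier, logic solver, and solenoid valve): 0.829029 × 0.731616 × 0.806945 × 0.755784 = 0.369909
Parallel (shutdown valve and [0.369909]): 1 − (1 − 0.950041)(1 − 0.369909) = 0.9685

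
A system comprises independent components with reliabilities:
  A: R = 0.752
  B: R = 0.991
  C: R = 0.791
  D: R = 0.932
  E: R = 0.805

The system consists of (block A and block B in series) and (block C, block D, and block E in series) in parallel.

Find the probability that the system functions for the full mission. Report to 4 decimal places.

0.8964

Series (A and B): 0.752000 × 0.991000 = 0.745232
Series (C, D, and E): 0.791000 × 0.932000 × 0.805000 = 0.593456
Parallel ([0.745232] and [0.593456]): 1 − (1 − 0.745232)(1 − 0.593456) = 0.8964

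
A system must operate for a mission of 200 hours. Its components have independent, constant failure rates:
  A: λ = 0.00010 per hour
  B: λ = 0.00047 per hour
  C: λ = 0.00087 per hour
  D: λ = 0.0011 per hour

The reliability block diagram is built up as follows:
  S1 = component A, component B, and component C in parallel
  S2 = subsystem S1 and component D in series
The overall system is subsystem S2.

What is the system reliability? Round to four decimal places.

R(A) = exp(−0.00010 × 200) = 0.980199
R(B) = exp(−0.00047 × 200) = 0.910283
R(C) = exp(−0.00087 × 200) = 0.840297
R(D) = exp(−0.0011 × 200) = 0.802519
Parallel (A, B, and C): 1 − (1 − 0.980199)(1 − 0.910283)(1 − 0.840297) = 0.999716
Series ([0.999716] and D): 0.999716 × 0.802519 = 0.8023

0.8023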